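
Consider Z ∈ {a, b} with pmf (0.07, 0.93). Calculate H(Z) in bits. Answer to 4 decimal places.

H(Z) = −Σ p·log₂ p.
  −(0.07)·log₂(0.07) = 0.26856
  −(0.93)·log₂(0.93) = 0.09737
Sum: 0.26856 + 0.09737 = 0.3659 bits.

0.3659 bits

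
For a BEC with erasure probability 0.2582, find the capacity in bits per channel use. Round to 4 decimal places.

Binary erasure channel: capacity C = 1 − ε.
C = 1 − 0.2582 = 0.7418 bits per channel use.

0.7418 bits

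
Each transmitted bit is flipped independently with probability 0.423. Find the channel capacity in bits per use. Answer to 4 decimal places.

Binary symmetric channel: C = 1 − h₂(ε) where h₂ is the binary entropy function.
h₂(0.423) = −0.423·log₂0.423 − 0.577·log₂0.577 = 0.9828.
C = 1 − 0.9828 = 0.0172 bits per channel use.

0.0172 bits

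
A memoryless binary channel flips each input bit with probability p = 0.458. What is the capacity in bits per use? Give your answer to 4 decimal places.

0.0051 bits

Binary symmetric channel: C = 1 − h₂(ε) where h₂ is the binary entropy function.
h₂(0.458) = −0.458·log₂0.458 − 0.542·log₂0.542 = 0.9949.
C = 1 − 0.9949 = 0.0051 bits per channel use.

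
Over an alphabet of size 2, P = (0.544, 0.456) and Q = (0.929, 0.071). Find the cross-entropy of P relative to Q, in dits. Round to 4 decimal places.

0.5412 dits

H(P,Q) = −Σ p·log₁₀ q.
  −0.544·log₁₀(0.929) = 0.01740
  −0.456·log₁₀(0.071) = 0.52383
H(P,Q) = 0.5412 dits.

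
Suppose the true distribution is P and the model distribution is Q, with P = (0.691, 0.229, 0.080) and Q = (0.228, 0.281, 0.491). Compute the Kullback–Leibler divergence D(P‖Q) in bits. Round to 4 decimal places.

D(P‖Q) = Σ p·log₂(p/q).
  0.691·log₂(0.691/0.228) = 1.10536
  0.229·log₂(0.229/0.281) = -0.06761
  0.080·log₂(0.080/0.491) = -0.20941
D(P‖Q) = 0.8283 bits.

0.8283 bits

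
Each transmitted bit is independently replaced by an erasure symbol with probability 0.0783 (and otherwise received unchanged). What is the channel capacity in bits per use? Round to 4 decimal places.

0.9217 bits

Binary erasure channel: capacity C = 1 − ε.
C = 1 − 0.0783 = 0.9217 bits per channel use.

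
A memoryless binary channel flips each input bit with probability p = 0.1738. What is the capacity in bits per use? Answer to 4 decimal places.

0.3337 bits

Binary symmetric channel: C = 1 − h₂(ε) where h₂ is the binary entropy function.
h₂(0.1738) = −0.1738·log₂0.1738 − 0.8262·log₂0.8262 = 0.6663.
C = 1 − 0.6663 = 0.3337 bits per channel use.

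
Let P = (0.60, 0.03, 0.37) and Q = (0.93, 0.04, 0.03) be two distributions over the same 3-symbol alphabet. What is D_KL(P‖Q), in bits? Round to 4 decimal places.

0.9492 bits

D(P‖Q) = Σ p·log₂(p/q).
  0.60·log₂(0.60/0.93) = -0.37936
  0.03·log₂(0.03/0.04) = -0.01245
  0.37·log₂(0.37/0.03) = 1.34106
D(P‖Q) = 0.9492 bits.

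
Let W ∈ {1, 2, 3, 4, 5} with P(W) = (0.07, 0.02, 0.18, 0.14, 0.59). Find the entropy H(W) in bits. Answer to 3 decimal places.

H(W) = −Σ p·log₂ p.
  −(0.07)·log₂(0.07) = 0.2686
  −(0.02)·log₂(0.02) = 0.1129
  −(0.18)·log₂(0.18) = 0.4453
  −(0.14)·log₂(0.14) = 0.3971
  −(0.59)·log₂(0.59) = 0.4491
Sum: 0.2686 + 0.1129 + 0.4453 + 0.3971 + 0.4491 = 1.673 bits.

1.673 bits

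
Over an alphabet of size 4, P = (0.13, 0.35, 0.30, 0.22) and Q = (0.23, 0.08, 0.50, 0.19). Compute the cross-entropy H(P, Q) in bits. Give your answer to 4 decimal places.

2.3781 bits

H(P,Q) = −Σ p·log₂ q.
  −0.13·log₂(0.23) = 0.27564
  −0.35·log₂(0.08) = 1.27535
  −0.30·log₂(0.50) = 0.30000
  −0.22·log₂(0.19) = 0.52710
H(P,Q) = 2.3781 bits.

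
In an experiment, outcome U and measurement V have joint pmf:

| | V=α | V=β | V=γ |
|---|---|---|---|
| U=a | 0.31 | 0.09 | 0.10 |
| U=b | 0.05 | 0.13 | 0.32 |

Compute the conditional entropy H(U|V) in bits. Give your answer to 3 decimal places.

0.757 bits

Chain rule: H(U|V) = H(U,V) − H(V).
Marginals: p(U) = (0.5000, 0.5000), p(V) = (0.3600, 0.2200, 0.4200).
H(U,V) = 2.2934 bits; H(V) = 1.5368 bits.
H(U|V) = 2.2934 − 1.5368 = 0.757 bits.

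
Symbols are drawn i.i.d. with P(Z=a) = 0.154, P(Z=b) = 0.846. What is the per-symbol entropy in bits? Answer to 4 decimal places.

H(Z) = −Σ p·log₂ p.
  −(0.154)·log₂(0.154) = 0.41565
  −(0.846)·log₂(0.846) = 0.20411
Sum: 0.41565 + 0.20411 = 0.6198 bits.

0.6198 bits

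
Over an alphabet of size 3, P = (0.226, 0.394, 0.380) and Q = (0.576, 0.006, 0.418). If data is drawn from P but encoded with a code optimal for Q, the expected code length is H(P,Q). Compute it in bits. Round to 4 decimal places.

3.5661 bits

H(P,Q) = −Σ p·log₂ q.
  −0.226·log₂(0.576) = 0.17986
  −0.394·log₂(0.006) = 2.90804
  −0.380·log₂(0.418) = 0.47820
H(P,Q) = 3.5661 bits.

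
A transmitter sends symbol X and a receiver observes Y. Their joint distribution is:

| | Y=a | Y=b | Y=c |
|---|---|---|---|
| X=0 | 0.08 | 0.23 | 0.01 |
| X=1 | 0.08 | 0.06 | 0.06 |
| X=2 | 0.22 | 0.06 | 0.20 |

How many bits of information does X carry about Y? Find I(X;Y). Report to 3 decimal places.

Marginals: p(X) = (0.3200, 0.2000, 0.4800), p(Y) = (0.3800, 0.3500, 0.2700).
I(X;Y) = Σ p(x,y)·log₂[p(x,y)/(p(x)p(y))].
  (0,a): 0.08·log₂(0.6579) = -0.0483
  (0,b): 0.23·log₂(2.0536) = 0.2388
  (0,c): 0.01·log₂(0.1157) = -0.0311
  (1,a): 0.08·log₂(1.0526) = 0.0059
  (1,b): 0.06·log₂(0.8571) = -0.0133
  (1,c): 0.06·log₂(1.1111) = 0.0091
  (2,a): 0.22·log₂(1.2061) = 0.0595
  (2,b): 0.06·log₂(0.3571) = -0.0891
  (2,c): 0.20·log₂(1.5432) = 0.1252
Sum = 0.257 bits.

0.257 bits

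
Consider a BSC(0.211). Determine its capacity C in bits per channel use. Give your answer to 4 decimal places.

Binary symmetric channel: C = 1 − h₂(ε) where h₂ is the binary entropy function.
h₂(0.211) = −0.211·log₂0.211 − 0.789·log₂0.789 = 0.7434.
C = 1 − 0.7434 = 0.2566 bits per channel use.

0.2566 bits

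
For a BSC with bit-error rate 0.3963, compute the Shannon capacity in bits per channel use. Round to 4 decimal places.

Binary symmetric channel: C = 1 − h₂(ε) where h₂ is the binary entropy function.
h₂(0.3963) = −0.3963·log₂0.3963 − 0.6037·log₂0.6037 = 0.9687.
C = 1 − 0.9687 = 0.0313 bits per channel use.

0.0313 bits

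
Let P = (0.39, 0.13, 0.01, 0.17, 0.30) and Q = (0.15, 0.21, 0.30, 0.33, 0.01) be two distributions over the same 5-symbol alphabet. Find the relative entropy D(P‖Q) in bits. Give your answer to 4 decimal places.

D(P‖Q) = Σ p·log₂(p/q).
  0.39·log₂(0.39/0.15) = 0.53762
  0.13·log₂(0.13/0.21) = -0.08994
  0.01·log₂(0.01/0.30) = -0.04907
  0.17·log₂(0.17/0.33) = -0.16268
  0.30·log₂(0.30/0.01) = 1.47207
D(P‖Q) = 1.7080 bits.

1.7080 bits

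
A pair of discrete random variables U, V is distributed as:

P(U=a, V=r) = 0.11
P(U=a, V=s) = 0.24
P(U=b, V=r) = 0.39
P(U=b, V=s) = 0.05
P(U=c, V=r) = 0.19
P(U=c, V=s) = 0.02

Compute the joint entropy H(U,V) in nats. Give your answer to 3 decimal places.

1.496 nats

H(U,V) = −Σ p(x,y)·ln p(x,y) over all 6 cells.
  cell (a,r): −0.11·ln0.11 = 0.2428
  cell (a,s): −0.24·ln0.24 = 0.3425
  cell (b,r): −0.39·ln0.39 = 0.3672
  cell (b,s): −0.05·ln0.05 = 0.1498
  cell (c,r): −0.19·ln0.19 = 0.3155
  cell (c,s): −0.02·ln0.02 = 0.0782
Sum = 1.496 nats.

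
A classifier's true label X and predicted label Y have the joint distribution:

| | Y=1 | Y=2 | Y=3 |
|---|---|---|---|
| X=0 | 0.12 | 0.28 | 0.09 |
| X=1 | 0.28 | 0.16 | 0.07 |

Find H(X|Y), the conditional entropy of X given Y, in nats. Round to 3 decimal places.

0.642 nats

Chain rule: H(X|Y) = H(X,Y) − H(Y).
Marginals: p(X) = (0.4900, 0.5100), p(Y) = (0.4000, 0.4400, 0.1600).
H(X,Y) = 1.6634 nats; H(Y) = 1.0210 nats.
H(X|Y) = 1.6634 − 1.0210 = 0.642 nats.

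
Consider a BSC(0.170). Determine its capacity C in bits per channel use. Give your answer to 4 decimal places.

Binary symmetric channel: C = 1 − h₂(ε) where h₂ is the binary entropy function.
h₂(0.170) = −0.170·log₂0.170 − 0.830·log₂0.830 = 0.6577.
C = 1 − 0.6577 = 0.3423 bits per channel use.

0.3423 bits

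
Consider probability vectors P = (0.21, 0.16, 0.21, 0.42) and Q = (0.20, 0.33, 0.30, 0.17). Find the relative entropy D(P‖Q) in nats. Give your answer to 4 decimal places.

D(P‖Q) = Σ p·ln(p/q).
  0.21·ln(0.21/0.20) = 0.01025
  0.16·ln(0.16/0.33) = -0.11583
  0.21·ln(0.21/0.30) = -0.07490
  0.42·ln(0.42/0.17) = 0.37987
D(P‖Q) = 0.1994 nats.

0.1994 nats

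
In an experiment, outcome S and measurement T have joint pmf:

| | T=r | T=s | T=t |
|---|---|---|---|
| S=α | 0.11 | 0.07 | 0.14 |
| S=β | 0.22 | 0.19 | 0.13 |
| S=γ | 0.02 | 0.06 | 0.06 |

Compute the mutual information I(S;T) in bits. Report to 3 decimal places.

Marginals: p(S) = (0.3200, 0.5400, 0.1400), p(T) = (0.3500, 0.3200, 0.3300).
I(S;T) = Σ p(x,y)·log₂[p(x,y)/(p(x)p(y))].
  (α,r): 0.11·log₂(0.9821) = -0.0029
  (α,s): 0.07·log₂(0.6836) = -0.0384
  (α,t): 0.14·log₂(1.3258) = 0.0570
  (β,r): 0.22·log₂(1.1640) = 0.0482
  (β,s): 0.19·log₂(1.0995) = 0.0260
  (β,t): 0.13·log₂(0.7295) = -0.0591
  (γ,r): 0.02·log₂(0.4082) = -0.0259
  (γ,s): 0.06·log₂(1.3393) = 0.0253
  (γ,t): 0.06·log₂(1.2987) = 0.0226
Sum = 0.053 bits.

0.053 bits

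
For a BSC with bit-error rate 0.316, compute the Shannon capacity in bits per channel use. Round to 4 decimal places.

0.1000 bits

Binary symmetric channel: C = 1 − h₂(ε) where h₂ is the binary entropy function.
h₂(0.316) = −0.316·log₂0.316 − 0.684·log₂0.684 = 0.9000.
C = 1 − 0.9000 = 0.1000 bits per channel use.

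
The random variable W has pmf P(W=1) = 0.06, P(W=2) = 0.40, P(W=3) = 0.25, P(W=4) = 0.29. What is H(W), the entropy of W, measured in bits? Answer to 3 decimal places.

1.790 bits

H(W) = −Σ p·log₂ p.
  −(0.06)·log₂(0.06) = 0.2435
  −(0.40)·log₂(0.40) = 0.5288
  −(0.25)·log₂(0.25) = 0.5000
  −(0.29)·log₂(0.29) = 0.5179
Sum: 0.2435 + 0.5288 + 0.5000 + 0.5179 = 1.790 bits.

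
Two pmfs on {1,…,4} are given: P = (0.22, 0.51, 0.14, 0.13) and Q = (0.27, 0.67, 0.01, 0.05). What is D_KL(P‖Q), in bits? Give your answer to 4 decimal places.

D(P‖Q) = Σ p·log₂(p/q).
  0.22·log₂(0.22/0.27) = -0.06500
  0.51·log₂(0.51/0.67) = -0.20077
  0.14·log₂(0.14/0.01) = 0.53303
  0.13·log₂(0.13/0.05) = 0.17921
D(P‖Q) = 0.4465 bits.

0.4465 bits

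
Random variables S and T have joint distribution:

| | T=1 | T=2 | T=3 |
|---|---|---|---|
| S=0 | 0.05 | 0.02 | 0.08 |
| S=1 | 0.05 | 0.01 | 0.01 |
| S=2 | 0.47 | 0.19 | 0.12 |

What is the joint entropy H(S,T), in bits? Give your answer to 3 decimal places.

2.304 bits

H(S,T) = −Σ p(x,y)·log₂ p(x,y) over all 9 cells.
  cell (0,1): −0.05·log₂0.05 = 0.2161
  cell (0,2): −0.02·log₂0.02 = 0.1129
  cell (0,3): −0.08·log₂0.08 = 0.2915
  cell (1,1): −0.05·log₂0.05 = 0.2161
  cell (1,2): −0.01·log₂0.01 = 0.0664
  cell (1,3): −0.01·log₂0.01 = 0.0664
  cell (2,1): −0.47·log₂0.47 = 0.5120
  cell (2,2): −0.19·log₂0.19 = 0.4552
  cell (2,3): −0.12·log₂0.12 = 0.3671
Sum = 2.304 bits.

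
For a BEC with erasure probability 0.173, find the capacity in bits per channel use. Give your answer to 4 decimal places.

Binary erasure channel: capacity C = 1 − ε.
C = 1 − 0.173 = 0.8270 bits per channel use.

0.8270 bits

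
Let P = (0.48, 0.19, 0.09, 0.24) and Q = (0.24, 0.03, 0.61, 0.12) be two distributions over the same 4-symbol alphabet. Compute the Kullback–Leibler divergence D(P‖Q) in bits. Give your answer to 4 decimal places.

0.9775 bits

D(P‖Q) = Σ p·log₂(p/q).
  0.48·log₂(0.48/0.24) = 0.48000
  0.19·log₂(0.19/0.03) = 0.50596
  0.09·log₂(0.09/0.61) = -0.24847
  0.24·log₂(0.24/0.12) = 0.24000
D(P‖Q) = 0.9775 bits.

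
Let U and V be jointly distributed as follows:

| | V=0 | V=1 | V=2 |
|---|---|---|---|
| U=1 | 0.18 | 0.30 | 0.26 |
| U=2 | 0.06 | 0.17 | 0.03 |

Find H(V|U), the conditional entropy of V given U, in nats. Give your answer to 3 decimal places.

1.022 nats

Chain rule: H(V|U) = H(U,V) − H(U).
Marginals: p(U) = (0.7400, 0.2600), p(V) = (0.2400, 0.4700, 0.2900).
H(U,V) = 1.5953 nats; H(U) = 0.5731 nats.
H(V|U) = 1.5953 − 0.5731 = 1.022 nats.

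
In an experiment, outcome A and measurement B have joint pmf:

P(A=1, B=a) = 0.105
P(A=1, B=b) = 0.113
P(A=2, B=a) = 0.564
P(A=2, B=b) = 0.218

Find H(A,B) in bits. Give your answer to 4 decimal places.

H(A,B) = −Σ p(x,y)·log₂ p(x,y) over all 4 cells.
  cell (1,a): −0.105·log₂0.105 = 0.34141
  cell (1,b): −0.113·log₂0.113 = 0.35545
  cell (2,a): −0.564·log₂0.564 = 0.46600
  cell (2,b): −0.218·log₂0.218 = 0.47908
Sum = 1.6419 bits.

1.6419 bits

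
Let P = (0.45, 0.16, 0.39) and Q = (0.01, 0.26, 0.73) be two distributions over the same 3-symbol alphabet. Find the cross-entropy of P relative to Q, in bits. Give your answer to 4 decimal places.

3.4778 bits

H(P,Q) = −Σ p·log₂ q.
  −0.45·log₂(0.01) = 2.98974
  −0.16·log₂(0.26) = 0.31095
  −0.39·log₂(0.73) = 0.17707
H(P,Q) = 3.4778 bits.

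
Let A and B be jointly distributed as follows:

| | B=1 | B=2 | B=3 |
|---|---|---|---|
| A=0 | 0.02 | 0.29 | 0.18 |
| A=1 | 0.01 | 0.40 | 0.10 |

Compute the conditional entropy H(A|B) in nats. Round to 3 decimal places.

0.671 nats

Chain rule: H(A|B) = H(A,B) − H(B).
Marginals: p(A) = (0.4900, 0.5100), p(B) = (0.0300, 0.6900, 0.2800).
H(A,B) = 1.3887 nats; H(B) = 0.7177 nats.
H(A|B) = 1.3887 − 0.7177 = 0.671 nats.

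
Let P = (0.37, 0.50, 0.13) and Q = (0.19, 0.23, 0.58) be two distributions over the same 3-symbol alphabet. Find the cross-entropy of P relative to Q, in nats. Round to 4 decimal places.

H(P,Q) = −Σ p·ln q.
  −0.37·ln(0.19) = 0.61447
  −0.50·ln(0.23) = 0.73484
  −0.13·ln(0.58) = 0.07081
H(P,Q) = 1.4201 nats.

1.4201 nats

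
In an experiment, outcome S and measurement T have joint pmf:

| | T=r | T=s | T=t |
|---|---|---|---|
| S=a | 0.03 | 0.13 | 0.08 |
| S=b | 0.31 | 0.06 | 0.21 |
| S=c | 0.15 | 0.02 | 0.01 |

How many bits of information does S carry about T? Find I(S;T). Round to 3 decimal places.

Marginals: p(S) = (0.2400, 0.5800, 0.1800), p(T) = (0.4900, 0.2100, 0.3000).
I(S;T) = Σ p(x,y)·log₂[p(x,y)/(p(x)p(y))].
  (a,r): 0.03·log₂(0.2551) = -0.0591
  (a,s): 0.13·log₂(2.5794) = 0.1777
  (a,t): 0.08·log₂(1.1111) = 0.0122
  (b,r): 0.31·log₂(1.0908) = 0.0389
  (b,s): 0.06·log₂(0.4926) = -0.0613
  (b,t): 0.21·log₂(1.2069) = 0.0570
  (c,r): 0.15·log₂(1.7007) = 0.1149
  (c,s): 0.02·log₂(0.5291) = -0.0184
  (c,t): 0.01·log₂(0.1852) = -0.0243
Sum = 0.238 bits.

0.238 bits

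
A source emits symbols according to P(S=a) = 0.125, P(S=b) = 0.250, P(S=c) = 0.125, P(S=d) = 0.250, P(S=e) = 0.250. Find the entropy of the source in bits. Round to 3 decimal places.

H(S) = −Σ p·log₂ p.
  −(0.125)·log₂(0.125) = 0.3750
  −(0.250)·log₂(0.250) = 0.5000
  −(0.125)·log₂(0.125) = 0.3750
  −(0.250)·log₂(0.250) = 0.5000
  −(0.250)·log₂(0.250) = 0.5000
Sum: 0.3750 + 0.5000 + 0.3750 + 0.5000 + 0.5000 = 2.250 bits.

2.250 bits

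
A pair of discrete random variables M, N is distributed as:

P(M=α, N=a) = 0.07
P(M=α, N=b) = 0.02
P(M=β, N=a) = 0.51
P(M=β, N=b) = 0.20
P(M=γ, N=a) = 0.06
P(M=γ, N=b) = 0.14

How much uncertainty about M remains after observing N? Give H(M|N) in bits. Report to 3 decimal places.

Marginals: p(M) = (0.0900, 0.7100, 0.2000), p(N) = (0.6400, 0.3600).
H(M|N) = Σ p(N) · H(M|N=·).
  N=a: p=0.6400, H(M|N=a) = 0.9304
  N=b: p=0.3600, H(M|N=b) = 1.2327
Weighted sum = 1.039 bits.

1.039 bits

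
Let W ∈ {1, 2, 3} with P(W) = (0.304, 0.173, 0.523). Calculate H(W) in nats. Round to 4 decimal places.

1.0045 nats

H(W) = −Σ p·ln p.
  −(0.304)·ln(0.304) = 0.36198
  −(0.173)·ln(0.173) = 0.30352
  −(0.523)·ln(0.523) = 0.33899
Sum: 0.36198 + 0.30352 + 0.33899 = 1.0045 nats.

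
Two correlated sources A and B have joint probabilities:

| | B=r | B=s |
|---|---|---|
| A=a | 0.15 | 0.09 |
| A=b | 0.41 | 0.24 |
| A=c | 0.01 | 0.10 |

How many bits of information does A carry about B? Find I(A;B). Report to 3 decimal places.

Marginals: p(A) = (0.2400, 0.6500, 0.1100), p(B) = (0.5700, 0.4300).
I(A;B) = H(A) + H(B) − H(A,B).
H(A) = 1.2484, H(B) = 0.9858, H(A,B) = 2.1433.
I(A;B) = 1.2484 + 0.9858 − 2.1433 = 0.091 bits.

0.091 bits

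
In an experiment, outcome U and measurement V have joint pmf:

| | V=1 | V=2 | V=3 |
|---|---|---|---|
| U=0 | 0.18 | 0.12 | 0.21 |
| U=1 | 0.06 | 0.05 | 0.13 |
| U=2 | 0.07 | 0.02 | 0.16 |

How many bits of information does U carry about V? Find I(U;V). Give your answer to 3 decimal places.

Marginals: p(U) = (0.5100, 0.2400, 0.2500), p(V) = (0.3100, 0.1900, 0.5000).
I(U;V) = Σ p(x,y)·log₂[p(x,y)/(p(x)p(y))].
  (0,1): 0.18·log₂(1.1385) = 0.0337
  (0,2): 0.12·log₂(1.2384) = 0.0370
  (0,3): 0.21·log₂(0.8235) = -0.0588
  (1,1): 0.06·log₂(0.8065) = -0.0186
  (1,2): 0.05·log₂(1.0965) = 0.0066
  (1,3): 0.13·log₂(1.0833) = 0.0150
  (2,1): 0.07·log₂(0.9032) = -0.0103
  (2,2): 0.02·log₂(0.4211) = -0.0250
  (2,3): 0.16·log₂(1.2800) = 0.0570
Sum = 0.037 bits.

0.037 bits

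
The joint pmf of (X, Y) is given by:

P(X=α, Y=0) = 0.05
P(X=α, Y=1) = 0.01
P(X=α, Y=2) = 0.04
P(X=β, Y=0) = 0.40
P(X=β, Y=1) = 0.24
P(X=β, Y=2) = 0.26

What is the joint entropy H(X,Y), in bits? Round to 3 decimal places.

H(X,Y) = −Σ p(x,y)·log₂ p(x,y) over all 6 cells.
  cell (α,0): −0.05·log₂0.05 = 0.2161
  cell (α,1): −0.01·log₂0.01 = 0.0664
  cell (α,2): −0.04·log₂0.04 = 0.1858
  cell (β,0): −0.40·log₂0.40 = 0.5288
  cell (β,1): −0.24·log₂0.24 = 0.4941
  cell (β,2): −0.26·log₂0.26 = 0.5053
Sum = 1.996 bits.

1.996 bits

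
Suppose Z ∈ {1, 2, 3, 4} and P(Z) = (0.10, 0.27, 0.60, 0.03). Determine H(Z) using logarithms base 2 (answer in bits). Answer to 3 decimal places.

1.436 bits

H(Z) = −Σ p·log₂ p.
  −(0.10)·log₂(0.10) = 0.3322
  −(0.27)·log₂(0.27) = 0.5100
  −(0.60)·log₂(0.60) = 0.4422
  −(0.03)·log₂(0.03) = 0.1518
Sum: 0.3322 + 0.5100 + 0.4422 + 0.1518 = 1.436 bits.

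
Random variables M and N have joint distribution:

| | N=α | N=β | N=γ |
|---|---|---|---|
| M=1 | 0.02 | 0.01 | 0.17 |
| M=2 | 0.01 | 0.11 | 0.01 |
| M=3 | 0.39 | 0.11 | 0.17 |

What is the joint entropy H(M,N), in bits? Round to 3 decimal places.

2.412 bits

H(M,N) = −Σ p(x,y)·log₂ p(x,y) over all 9 cells.
  cell (1,α): −0.02·log₂0.02 = 0.1129
  cell (1,β): −0.01·log₂0.01 = 0.0664
  cell (1,γ): −0.17·log₂0.17 = 0.4346
  cell (2,α): −0.01·log₂0.01 = 0.0664
  cell (2,β): −0.11·log₂0.11 = 0.3503
  cell (2,γ): −0.01·log₂0.01 = 0.0664
  cell (3,α): −0.39·log₂0.39 = 0.5298
  cell (3,β): −0.11·log₂0.11 = 0.3503
  cell (3,γ): −0.17·log₂0.17 = 0.4346
Sum = 2.412 bits.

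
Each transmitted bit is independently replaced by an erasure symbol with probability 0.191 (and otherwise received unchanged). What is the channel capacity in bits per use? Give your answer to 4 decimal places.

Binary erasure channel: capacity C = 1 − ε.
C = 1 − 0.191 = 0.8090 bits per channel use.

0.8090 bits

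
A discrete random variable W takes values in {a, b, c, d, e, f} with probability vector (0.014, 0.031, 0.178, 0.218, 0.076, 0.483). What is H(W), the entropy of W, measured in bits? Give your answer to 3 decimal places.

1.954 bits

H(W) = −Σ p·log₂ p.
  −(0.014)·log₂(0.014) = 0.0862
  −(0.031)·log₂(0.031) = 0.1554
  −(0.178)·log₂(0.178) = 0.4432
  −(0.218)·log₂(0.218) = 0.4791
  −(0.076)·log₂(0.076) = 0.2826
  −(0.483)·log₂(0.483) = 0.5071
Sum: 0.0862 + 0.1554 + 0.4432 + 0.4791 + 0.2826 + 0.5071 = 1.954 bits.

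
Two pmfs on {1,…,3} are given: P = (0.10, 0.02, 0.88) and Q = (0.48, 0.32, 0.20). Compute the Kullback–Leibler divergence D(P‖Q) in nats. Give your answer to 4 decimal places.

D(P‖Q) = Σ p·ln(p/q).
  0.10·ln(0.10/0.48) = -0.15686
  0.02·ln(0.02/0.32) = -0.05545
  0.88·ln(0.88/0.20) = 1.30381
D(P‖Q) = 1.0915 nats.

1.0915 nats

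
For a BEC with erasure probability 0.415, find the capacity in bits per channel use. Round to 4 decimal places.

Binary erasure channel: capacity C = 1 − ε.
C = 1 − 0.415 = 0.5850 bits per channel use.

0.5850 bits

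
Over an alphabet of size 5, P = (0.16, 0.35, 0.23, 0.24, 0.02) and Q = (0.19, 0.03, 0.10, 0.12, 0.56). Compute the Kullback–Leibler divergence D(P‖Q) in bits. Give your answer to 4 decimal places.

1.6211 bits

D(P‖Q) = Σ p·log₂(p/q).
  0.16·log₂(0.16/0.19) = -0.03967
  0.35·log₂(0.35/0.03) = 1.24051
  0.23·log₂(0.23/0.10) = 0.27638
  0.24·log₂(0.24/0.12) = 0.24000
  0.02·log₂(0.02/0.56) = -0.09615
D(P‖Q) = 1.6211 bits.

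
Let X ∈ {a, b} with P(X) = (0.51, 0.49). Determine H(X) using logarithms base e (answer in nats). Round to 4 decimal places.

0.6929 nats

H(X) = −Σ p·ln p.
  −(0.51)·ln(0.51) = 0.34341
  −(0.49)·ln(0.49) = 0.34954
Sum: 0.34341 + 0.34954 = 0.6929 nats.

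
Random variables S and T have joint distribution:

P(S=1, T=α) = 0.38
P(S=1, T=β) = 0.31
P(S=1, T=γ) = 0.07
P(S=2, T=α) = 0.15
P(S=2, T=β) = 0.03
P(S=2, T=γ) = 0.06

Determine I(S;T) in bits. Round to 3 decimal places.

Marginals: p(S) = (0.7600, 0.2400), p(T) = (0.5300, 0.3400, 0.1300).
I(S;T) = Σ p(x,y)·log₂[p(x,y)/(p(x)p(y))].
  (1,α): 0.38·log₂(0.9434) = -0.0319
  (1,β): 0.31·log₂(1.1997) = 0.0814
  (1,γ): 0.07·log₂(0.7085) = -0.0348
  (2,α): 0.15·log₂(1.1792) = 0.0357
  (2,β): 0.03·log₂(0.3676) = -0.0433
  (2,γ): 0.06·log₂(1.9231) = 0.0566
Sum = 0.064 bits.

0.064 bits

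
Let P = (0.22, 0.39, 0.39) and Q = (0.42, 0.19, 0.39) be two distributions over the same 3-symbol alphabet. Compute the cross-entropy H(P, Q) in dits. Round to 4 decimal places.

H(P,Q) = −Σ p·log₁₀ q.
  −0.22·log₁₀(0.42) = 0.08289
  −0.39·log₁₀(0.19) = 0.28129
  −0.39·log₁₀(0.39) = 0.15948
H(P,Q) = 0.5237 dits.

0.5237 dits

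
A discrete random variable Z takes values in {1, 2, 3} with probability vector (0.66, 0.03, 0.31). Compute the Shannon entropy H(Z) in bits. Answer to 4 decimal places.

1.0712 bits

H(Z) = −Σ p·log₂ p.
  −(0.66)·log₂(0.66) = 0.39564
  −(0.03)·log₂(0.03) = 0.15177
  −(0.31)·log₂(0.31) = 0.52379
Sum: 0.39564 + 0.15177 + 0.52379 = 1.0712 bits.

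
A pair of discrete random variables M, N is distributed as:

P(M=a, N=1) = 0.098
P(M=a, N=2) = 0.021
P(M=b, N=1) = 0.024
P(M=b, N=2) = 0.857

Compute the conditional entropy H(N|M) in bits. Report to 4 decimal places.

0.2389 bits

Chain rule: H(N|M) = H(M,N) − H(M).
Marginals: p(M) = (0.1190, 0.8810), p(N) = (0.1220, 0.8780).
H(M,N) = 0.7654 bits; H(M) = 0.5265 bits.
H(N|M) = 0.7654 − 0.5265 = 0.2389 bits.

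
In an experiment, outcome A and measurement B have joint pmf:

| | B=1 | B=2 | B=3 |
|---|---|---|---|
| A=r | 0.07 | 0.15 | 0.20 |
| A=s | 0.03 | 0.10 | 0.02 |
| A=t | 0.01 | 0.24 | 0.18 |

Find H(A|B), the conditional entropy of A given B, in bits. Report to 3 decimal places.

Marginals: p(A) = (0.4200, 0.1500, 0.4300), p(B) = (0.1100, 0.4900, 0.4000).
H(A|B) = Σ p(B) · H(A|B=·).
  B=1: p=0.1100, H(A|B=1) = 1.2407
  B=2: p=0.4900, H(A|B=2) = 1.4951
  B=3: p=0.4000, H(A|B=3) = 1.2345
Weighted sum = 1.363 bits.

1.363 bits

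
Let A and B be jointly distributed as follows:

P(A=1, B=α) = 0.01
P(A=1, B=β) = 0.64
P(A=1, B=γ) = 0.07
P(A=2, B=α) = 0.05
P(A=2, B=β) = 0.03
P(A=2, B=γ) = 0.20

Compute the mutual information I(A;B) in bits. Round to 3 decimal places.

Marginals: p(A) = (0.7200, 0.2800), p(B) = (0.0600, 0.6700, 0.2700).
I(A;B) = H(A) + H(B) − H(A,B).
H(A) = 0.8555, H(B) = 1.1407, H(A,B) = 1.5793.
I(A;B) = 0.8555 + 1.1407 − 1.5793 = 0.417 bits.

0.417 bits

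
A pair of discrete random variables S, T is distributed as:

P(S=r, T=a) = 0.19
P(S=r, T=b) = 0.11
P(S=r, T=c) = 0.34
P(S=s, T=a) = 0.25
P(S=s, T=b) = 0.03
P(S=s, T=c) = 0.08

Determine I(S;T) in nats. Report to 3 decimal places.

0.075 nats

Marginals: p(S) = (0.6400, 0.3600), p(T) = (0.4400, 0.1400, 0.4200).
I(S;T) = H(S) + H(T) − H(S,T).
H(S) = 0.6534, H(T) = 1.0008, H(S,T) = 1.5790.
I(S;T) = 0.6534 + 1.0008 − 1.5790 = 0.075 nats.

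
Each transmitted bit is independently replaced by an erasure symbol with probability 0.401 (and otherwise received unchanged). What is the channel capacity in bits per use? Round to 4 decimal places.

0.5990 bits

Binary erasure channel: capacity C = 1 − ε.
C = 1 − 0.401 = 0.5990 bits per channel use.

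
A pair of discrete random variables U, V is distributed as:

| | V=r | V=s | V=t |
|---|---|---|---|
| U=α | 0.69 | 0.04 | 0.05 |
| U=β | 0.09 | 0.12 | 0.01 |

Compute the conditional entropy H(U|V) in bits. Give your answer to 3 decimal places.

0.571 bits

Marginals: p(U) = (0.7800, 0.2200), p(V) = (0.7800, 0.1600, 0.0600).
H(U|V) = Σ p(V) · H(U|V=·).
  V=r: p=0.7800, H(U|V=r) = 0.5159
  V=s: p=0.1600, H(U|V=s) = 0.8113
  V=t: p=0.0600, H(U|V=t) = 0.6500
Weighted sum = 0.571 bits.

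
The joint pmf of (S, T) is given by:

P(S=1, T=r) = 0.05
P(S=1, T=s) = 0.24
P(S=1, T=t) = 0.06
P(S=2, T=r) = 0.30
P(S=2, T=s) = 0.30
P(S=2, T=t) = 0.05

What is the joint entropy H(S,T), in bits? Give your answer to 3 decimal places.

H(S,T) = −Σ p(x,y)·log₂ p(x,y) over all 6 cells.
  cell (1,r): −0.05·log₂0.05 = 0.2161
  cell (1,s): −0.24·log₂0.24 = 0.4941
  cell (1,t): −0.06·log₂0.06 = 0.2435
  cell (2,r): −0.30·log₂0.30 = 0.5211
  cell (2,s): −0.30·log₂0.30 = 0.5211
  cell (2,t): −0.05·log₂0.05 = 0.2161
Sum = 2.212 bits.

2.212 bits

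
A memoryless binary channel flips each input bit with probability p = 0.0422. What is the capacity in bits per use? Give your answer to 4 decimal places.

Binary symmetric channel: C = 1 − h₂(ε) where h₂ is the binary entropy function.
h₂(0.0422) = −0.0422·log₂0.0422 − 0.9578·log₂0.9578 = 0.2523.
C = 1 − 0.2523 = 0.7477 bits per channel use.

0.7477 bits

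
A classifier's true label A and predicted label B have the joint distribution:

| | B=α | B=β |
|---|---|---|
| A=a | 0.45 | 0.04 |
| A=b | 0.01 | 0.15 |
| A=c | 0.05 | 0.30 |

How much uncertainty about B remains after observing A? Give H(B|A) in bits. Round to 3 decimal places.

0.461 bits

Marginals: p(A) = (0.4900, 0.1600, 0.3500), p(B) = (0.5100, 0.4900).
H(B|A) = Σ p(A) · H(B|A=·).
  A=a: p=0.4900, H(B|A=a) = 0.4079
  A=b: p=0.1600, H(B|A=b) = 0.3373
  A=c: p=0.3500, H(B|A=c) = 0.5917
Weighted sum = 0.461 bits.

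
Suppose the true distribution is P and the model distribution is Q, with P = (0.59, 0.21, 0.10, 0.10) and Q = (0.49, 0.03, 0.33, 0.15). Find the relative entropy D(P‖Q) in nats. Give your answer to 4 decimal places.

D(P‖Q) = Σ p·ln(p/q).
  0.59·ln(0.59/0.49) = 0.10957
  0.21·ln(0.21/0.03) = 0.40864
  0.10·ln(0.10/0.33) = -0.11939
  0.10·ln(0.10/0.15) = -0.04055
D(P‖Q) = 0.3583 nats.

0.3583 nats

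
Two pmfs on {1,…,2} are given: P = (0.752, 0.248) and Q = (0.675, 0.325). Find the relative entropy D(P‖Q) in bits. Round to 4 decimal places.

D(P‖Q) = Σ p·log₂(p/q).
  0.752·log₂(0.752/0.675) = 0.11720
  0.248·log₂(0.248/0.325) = -0.09674
D(P‖Q) = 0.0205 bits.

0.0205 bits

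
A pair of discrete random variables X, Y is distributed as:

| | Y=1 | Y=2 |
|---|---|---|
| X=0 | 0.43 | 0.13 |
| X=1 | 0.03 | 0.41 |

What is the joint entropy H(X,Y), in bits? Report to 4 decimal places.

H(X,Y) = −Σ p(x,y)·log₂ p(x,y) over all 4 cells.
  cell (0,1): −0.43·log₂0.43 = 0.52356
  cell (0,2): −0.13·log₂0.13 = 0.38264
  cell (1,1): −0.03·log₂0.03 = 0.15177
  cell (1,2): −0.41·log₂0.41 = 0.52738
Sum = 1.5854 bits.

1.5854 bits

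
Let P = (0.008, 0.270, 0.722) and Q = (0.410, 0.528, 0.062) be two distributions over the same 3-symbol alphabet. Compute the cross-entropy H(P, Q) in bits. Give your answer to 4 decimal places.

3.1554 bits

H(P,Q) = −Σ p·log₂ q.
  −0.008·log₂(0.410) = 0.01029
  −0.270·log₂(0.528) = 0.24878
  −0.722·log₂(0.062) = 2.89637
H(P,Q) = 3.1554 bits.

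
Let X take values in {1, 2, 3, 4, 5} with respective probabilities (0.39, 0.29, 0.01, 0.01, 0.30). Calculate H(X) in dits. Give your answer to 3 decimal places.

H(X) = −Σ p·log₁₀ p.
  −(0.39)·log₁₀(0.39) = 0.1595
  −(0.29)·log₁₀(0.29) = 0.1559
  −(0.01)·log₁₀(0.01) = 0.0200
  −(0.01)·log₁₀(0.01) = 0.0200
  −(0.30)·log₁₀(0.30) = 0.1569
Sum: 0.1595 + 0.1559 + 0.0200 + 0.0200 + 0.1569 = 0.512 dits.

0.512 dits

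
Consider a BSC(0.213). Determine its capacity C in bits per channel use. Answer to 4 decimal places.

Binary symmetric channel: C = 1 − h₂(ε) where h₂ is the binary entropy function.
h₂(0.213) = −0.213·log₂0.213 − 0.787·log₂0.787 = 0.7472.
C = 1 − 0.7472 = 0.2528 bits per channel use.

0.2528 bits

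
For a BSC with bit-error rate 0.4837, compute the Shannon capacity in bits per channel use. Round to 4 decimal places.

Binary symmetric channel: C = 1 − h₂(ε) where h₂ is the binary entropy function.
h₂(0.4837) = −0.4837·log₂0.4837 − 0.5163·log₂0.5163 = 0.9992.
C = 1 − 0.9992 = 0.0008 bits per channel use.

0.0008 bits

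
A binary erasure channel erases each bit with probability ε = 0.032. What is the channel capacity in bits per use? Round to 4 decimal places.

Binary erasure channel: capacity C = 1 − ε.
C = 1 − 0.032 = 0.9680 bits per channel use.

0.9680 bits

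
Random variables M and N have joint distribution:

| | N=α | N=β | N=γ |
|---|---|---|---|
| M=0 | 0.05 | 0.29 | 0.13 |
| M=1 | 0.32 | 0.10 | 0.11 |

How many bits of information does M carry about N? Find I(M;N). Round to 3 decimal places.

Marginals: p(M) = (0.4700, 0.5300), p(N) = (0.3700, 0.3900, 0.2400).
I(M;N) = H(M) + H(N) − H(M,N).
H(M) = 0.9974, H(N) = 1.5547, H(M,N) = 2.3252.
I(M;N) = 0.9974 + 1.5547 − 2.3252 = 0.227 bits.

0.227 bits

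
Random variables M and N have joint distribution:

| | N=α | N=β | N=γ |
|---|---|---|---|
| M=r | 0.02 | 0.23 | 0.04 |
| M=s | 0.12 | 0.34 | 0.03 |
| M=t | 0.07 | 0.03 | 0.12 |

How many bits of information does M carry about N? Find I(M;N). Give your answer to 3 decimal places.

Marginals: p(M) = (0.2900, 0.4900, 0.2200), p(N) = (0.2100, 0.6000, 0.1900).
I(M;N) = H(M) + H(N) − H(M,N).
H(M) = 1.5028, H(N) = 1.3702, H(M,N) = 2.6217.
I(M;N) = 1.5028 + 1.3702 − 2.6217 = 0.251 bits.

0.251 bits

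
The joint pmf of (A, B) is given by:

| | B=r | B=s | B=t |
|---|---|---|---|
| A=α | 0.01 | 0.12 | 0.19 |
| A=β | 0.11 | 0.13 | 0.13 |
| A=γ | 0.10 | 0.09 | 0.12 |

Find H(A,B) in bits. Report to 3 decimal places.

3.016 bits

H(A,B) = −Σ p(x,y)·log₂ p(x,y) over all 9 cells.
  cell (α,r): −0.01·log₂0.01 = 0.0664
  cell (α,s): −0.12·log₂0.12 = 0.3671
  cell (α,t): −0.19·log₂0.19 = 0.4552
  cell (β,r): −0.11·log₂0.11 = 0.3503
  cell (β,s): −0.13·log₂0.13 = 0.3826
  cell (β,t): −0.13·log₂0.13 = 0.3826
  cell (γ,r): −0.10·log₂0.10 = 0.3322
  cell (γ,s): −0.09·log₂0.09 = 0.3127
  cell (γ,t): −0.12·log₂0.12 = 0.3671
Sum = 3.016 bits.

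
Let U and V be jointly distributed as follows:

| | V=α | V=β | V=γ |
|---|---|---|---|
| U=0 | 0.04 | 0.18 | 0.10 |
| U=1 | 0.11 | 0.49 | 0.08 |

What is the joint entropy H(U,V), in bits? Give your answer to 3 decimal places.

2.109 bits

H(U,V) = −Σ p(x,y)·log₂ p(x,y) over all 6 cells.
  cell (0,α): −0.04·log₂0.04 = 0.1858
  cell (0,β): −0.18·log₂0.18 = 0.4453
  cell (0,γ): −0.10·log₂0.10 = 0.3322
  cell (1,α): −0.11·log₂0.11 = 0.3503
  cell (1,β): −0.49·log₂0.49 = 0.5043
  cell (1,γ): −0.08·log₂0.08 = 0.2915
Sum = 2.109 bits.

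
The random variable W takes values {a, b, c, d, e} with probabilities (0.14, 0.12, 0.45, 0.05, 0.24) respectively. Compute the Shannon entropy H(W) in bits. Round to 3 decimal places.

1.993 bits

H(W) = −Σ p·log₂ p.
  −(0.14)·log₂(0.14) = 0.3971
  −(0.12)·log₂(0.12) = 0.3671
  −(0.45)·log₂(0.45) = 0.5184
  −(0.05)·log₂(0.05) = 0.2161
  −(0.24)·log₂(0.24) = 0.4941
Sum: 0.3971 + 0.3671 + 0.5184 + 0.2161 + 0.4941 = 1.993 bits.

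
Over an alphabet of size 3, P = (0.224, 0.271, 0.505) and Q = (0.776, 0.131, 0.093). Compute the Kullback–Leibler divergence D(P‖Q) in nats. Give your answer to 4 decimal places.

0.7731 nats

D(P‖Q) = Σ p·ln(p/q).
  0.224·ln(0.224/0.776) = -0.27832
  0.271·ln(0.271/0.131) = 0.19700
  0.505·ln(0.505/0.093) = 0.85444
D(P‖Q) = 0.7731 nats.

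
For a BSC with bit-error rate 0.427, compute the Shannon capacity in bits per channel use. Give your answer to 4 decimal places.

Binary symmetric channel: C = 1 − h₂(ε) where h₂ is the binary entropy function.
h₂(0.427) = −0.427·log₂0.427 − 0.573·log₂0.573 = 0.9846.
C = 1 − 0.9846 = 0.0154 bits per channel use.

0.0154 bits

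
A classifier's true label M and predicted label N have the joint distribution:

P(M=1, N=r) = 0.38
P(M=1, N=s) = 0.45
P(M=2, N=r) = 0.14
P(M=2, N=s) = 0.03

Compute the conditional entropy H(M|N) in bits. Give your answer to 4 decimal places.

Chain rule: H(M|N) = H(M,N) − H(N).
Marginals: p(M) = (0.8300, 0.1700), p(N) = (0.5200, 0.4800).
H(M,N) = 1.5977 bits; H(N) = 0.9988 bits.
H(M|N) = 1.5977 − 0.9988 = 0.5989 bits.

0.5989 bits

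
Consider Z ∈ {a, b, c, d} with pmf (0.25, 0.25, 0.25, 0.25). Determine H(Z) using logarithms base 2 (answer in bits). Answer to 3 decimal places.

2.000 bits

H(Z) = −Σ p·log₂ p.
  −(0.25)·log₂(0.25) = 0.5000
  −(0.25)·log₂(0.25) = 0.5000
  −(0.25)·log₂(0.25) = 0.5000
  −(0.25)·log₂(0.25) = 0.5000
Sum: 0.5000 + 0.5000 + 0.5000 + 0.5000 = 2.000 bits.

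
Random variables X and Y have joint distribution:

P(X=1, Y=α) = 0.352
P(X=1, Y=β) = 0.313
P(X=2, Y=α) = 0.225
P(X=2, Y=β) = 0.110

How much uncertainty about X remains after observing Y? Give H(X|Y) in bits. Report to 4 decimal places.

0.9064 bits

Marginals: p(X) = (0.6650, 0.3350), p(Y) = (0.5770, 0.4230).
H(X|Y) = Σ p(Y) · H(X|Y=·).
  Y=α: p=0.5770, H(X|Y=α) = 0.9648
  Y=β: p=0.4230, H(X|Y=β) = 0.8268
Weighted sum = 0.9064 bits.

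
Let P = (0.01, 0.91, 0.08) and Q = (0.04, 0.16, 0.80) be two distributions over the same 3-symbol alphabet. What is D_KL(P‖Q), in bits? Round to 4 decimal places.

D(P‖Q) = Σ p·log₂(p/q).
  0.01·log₂(0.01/0.04) = -0.02000
  0.91·log₂(0.91/0.16) = 2.28209
  0.08·log₂(0.08/0.80) = -0.26575
D(P‖Q) = 1.9963 bits.

1.9963 bits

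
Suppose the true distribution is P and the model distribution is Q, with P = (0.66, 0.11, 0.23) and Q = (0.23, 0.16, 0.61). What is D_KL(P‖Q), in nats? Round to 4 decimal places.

0.4302 nats

D(P‖Q) = Σ p·ln(p/q).
  0.66·ln(0.66/0.23) = 0.69575
  0.11·ln(0.11/0.16) = -0.04122
  0.23·ln(0.23/0.61) = -0.22434
D(P‖Q) = 0.4302 nats.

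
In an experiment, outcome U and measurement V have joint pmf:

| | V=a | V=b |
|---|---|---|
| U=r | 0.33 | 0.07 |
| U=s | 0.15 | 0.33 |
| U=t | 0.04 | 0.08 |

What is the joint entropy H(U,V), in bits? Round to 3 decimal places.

H(U,V) = −Σ p(x,y)·log₂ p(x,y) over all 6 cells.
  cell (r,a): −0.33·log₂0.33 = 0.5278
  cell (r,b): −0.07·log₂0.07 = 0.2686
  cell (s,a): −0.15·log₂0.15 = 0.4105
  cell (s,b): −0.33·log₂0.33 = 0.5278
  cell (t,a): −0.04·log₂0.04 = 0.1858
  cell (t,b): −0.08·log₂0.08 = 0.2915
Sum = 2.212 bits.

2.212 bits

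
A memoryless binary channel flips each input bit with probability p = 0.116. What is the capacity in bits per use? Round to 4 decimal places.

0.4822 bits

Binary symmetric channel: C = 1 − h₂(ε) where h₂ is the binary entropy function.
h₂(0.116) = −0.116·log₂0.116 − 0.884·log₂0.884 = 0.5178.
C = 1 − 0.5178 = 0.4822 bits per channel use.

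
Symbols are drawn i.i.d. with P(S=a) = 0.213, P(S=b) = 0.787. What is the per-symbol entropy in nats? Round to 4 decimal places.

H(S) = −Σ p·ln p.
  −(0.213)·ln(0.213) = 0.32940
  −(0.787)·ln(0.787) = 0.18851
Sum: 0.32940 + 0.18851 = 0.5179 nats.

0.5179 nats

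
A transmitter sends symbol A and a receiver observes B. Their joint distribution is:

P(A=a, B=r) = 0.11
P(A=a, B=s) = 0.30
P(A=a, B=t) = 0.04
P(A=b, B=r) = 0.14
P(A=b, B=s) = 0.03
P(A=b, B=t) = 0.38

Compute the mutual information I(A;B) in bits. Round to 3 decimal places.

0.410 bits

Marginals: p(A) = (0.4500, 0.5500), p(B) = (0.2500, 0.3300, 0.4200).
I(A;B) = Σ p(x,y)·log₂[p(x,y)/(p(x)p(y))].
  (a,r): 0.11·log₂(0.9778) = -0.0036
  (a,s): 0.30·log₂(2.0202) = 0.3043
  (a,t): 0.04·log₂(0.2116) = -0.0896
  (b,r): 0.14·log₂(1.0182) = 0.0036
  (b,s): 0.03·log₂(0.1653) = -0.0779
  (b,t): 0.38·log₂(1.6450) = 0.2729
Sum = 0.410 bits.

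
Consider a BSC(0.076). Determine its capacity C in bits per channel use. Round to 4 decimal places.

0.6121 bits

Binary symmetric channel: C = 1 − h₂(ε) where h₂ is the binary entropy function.
h₂(0.076) = −0.076·log₂0.076 − 0.924·log₂0.924 = 0.3879.
C = 1 − 0.3879 = 0.6121 bits per channel use.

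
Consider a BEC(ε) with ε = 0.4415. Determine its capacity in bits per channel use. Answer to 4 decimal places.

Binary erasure channel: capacity C = 1 − ε.
C = 1 − 0.4415 = 0.5585 bits per channel use.

0.5585 bits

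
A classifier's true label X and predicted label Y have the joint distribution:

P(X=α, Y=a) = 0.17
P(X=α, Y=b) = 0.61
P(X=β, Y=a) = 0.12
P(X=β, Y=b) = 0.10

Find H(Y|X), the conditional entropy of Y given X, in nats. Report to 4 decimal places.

Marginals: p(X) = (0.7800, 0.2200), p(Y) = (0.2900, 0.7100).
H(Y|X) = Σ p(X) · H(Y|X=·).
  X=α: p=0.7800, H(Y|X=α) = 0.5243
  X=β: p=0.2200, H(Y|X=β) = 0.6890
Weighted sum = 0.5605 nats.

0.5605 nats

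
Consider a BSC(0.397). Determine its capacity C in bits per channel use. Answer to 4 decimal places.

0.0308 bits

Binary symmetric channel: C = 1 − h₂(ε) where h₂ is the binary entropy function.
h₂(0.397) = −0.397·log₂0.397 − 0.603·log₂0.603 = 0.9692.
C = 1 − 0.9692 = 0.0308 bits per channel use.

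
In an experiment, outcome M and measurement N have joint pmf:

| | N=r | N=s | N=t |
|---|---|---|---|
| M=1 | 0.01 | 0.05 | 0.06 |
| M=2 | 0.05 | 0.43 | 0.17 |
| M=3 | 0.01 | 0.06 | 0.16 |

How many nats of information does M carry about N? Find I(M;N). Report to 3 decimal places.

Marginals: p(M) = (0.1200, 0.6500, 0.2300), p(N) = (0.0700, 0.5400, 0.3900).
I(M;N) = Σ p(x,y)·ln[p(x,y)/(p(x)p(y))].
  (1,r): 0.01·ln(1.1905) = 0.0017
  (1,s): 0.05·ln(0.7716) = -0.0130
  (1,t): 0.06·ln(1.2821) = 0.0149
  (2,r): 0.05·ln(1.0989) = 0.0047
  (2,s): 0.43·ln(1.2251) = 0.0873
  (2,t): 0.17·ln(0.6706) = -0.0679
  (3,r): 0.01·ln(0.6211) = -0.0048
  (3,s): 0.06·ln(0.4831) = -0.0437
  (3,t): 0.16·ln(1.7837) = 0.0926
Sum = 0.072 nats.

0.072 nats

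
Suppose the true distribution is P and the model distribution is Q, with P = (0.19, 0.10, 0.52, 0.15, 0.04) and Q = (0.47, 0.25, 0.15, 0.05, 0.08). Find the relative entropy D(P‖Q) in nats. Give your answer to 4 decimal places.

0.5198 nats

D(P‖Q) = Σ p·ln(p/q).
  0.19·ln(0.19/0.47) = -0.17208
  0.10·ln(0.10/0.25) = -0.09163
  0.52·ln(0.52/0.15) = 0.64646
  0.15·ln(0.15/0.05) = 0.16479
  0.04·ln(0.04/0.08) = -0.02773
D(P‖Q) = 0.5198 nats.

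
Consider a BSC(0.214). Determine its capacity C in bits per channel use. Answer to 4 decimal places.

0.2509 bits

Binary symmetric channel: C = 1 − h₂(ε) where h₂ is the binary entropy function.
h₂(0.214) = −0.214·log₂0.214 − 0.786·log₂0.786 = 0.7491.
C = 1 − 0.7491 = 0.2509 bits per channel use.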